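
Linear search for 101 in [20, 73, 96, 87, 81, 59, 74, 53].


i=0: 20!=101
i=1: 73!=101
i=2: 96!=101
i=3: 87!=101
i=4: 81!=101
i=5: 59!=101
i=6: 74!=101
i=7: 53!=101

Not found, 8 comps


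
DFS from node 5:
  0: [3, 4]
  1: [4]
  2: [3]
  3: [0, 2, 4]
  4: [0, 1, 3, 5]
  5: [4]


Visit 5, push [4]
Visit 4, push [3, 1, 0]
Visit 0, push [3]
Visit 3, push [2]
Visit 2, push []
Visit 1, push []

DFS order: [5, 4, 0, 3, 2, 1]


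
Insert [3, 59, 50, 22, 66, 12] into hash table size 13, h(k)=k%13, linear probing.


Insert 3: h=3 -> slot 3
Insert 59: h=7 -> slot 7
Insert 50: h=11 -> slot 11
Insert 22: h=9 -> slot 9
Insert 66: h=1 -> slot 1
Insert 12: h=12 -> slot 12

Table: [None, 66, None, 3, None, None, None, 59, None, 22, None, 50, 12]


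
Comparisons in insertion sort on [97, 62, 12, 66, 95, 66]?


Algorithm: insertion sort
Input: [97, 62, 12, 66, 95, 66]
Sorted: [12, 62, 66, 66, 95, 97]

10


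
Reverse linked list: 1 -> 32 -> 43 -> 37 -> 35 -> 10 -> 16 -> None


Step 1: curr=1, set curr.next=prev(None) | reversed so far: 1
Step 2: curr=32, set curr.next=prev(1) | reversed so far: 32 -> 1
Step 3: curr=43, set curr.next=prev(32) | reversed so far: 43 -> 32 -> 1
Step 4: curr=37, set curr.next=prev(43) | reversed so far: 37 -> 43 -> 32 -> 1
Step 5: curr=35, set curr.next=prev(37) | reversed so far: 35 -> 37 -> 43 -> 32 -> 1
Step 6: curr=10, set curr.next=prev(35) | reversed so far: 10 -> 35 -> 37 -> 43 -> 32 -> 1
Step 7: curr=16, set curr.next=prev(10) | reversed so far: 16 -> 10 -> 35 -> 37 -> 43 -> 32 -> 1

16 -> 10 -> 35 -> 37 -> 43 -> 32 -> 1 -> None


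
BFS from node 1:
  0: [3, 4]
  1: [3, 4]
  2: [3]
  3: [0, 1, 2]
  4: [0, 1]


Visit 1, enqueue [3, 4]
Visit 3, enqueue [0, 2]
Visit 4, enqueue []
Visit 0, enqueue []
Visit 2, enqueue []

BFS order: [1, 3, 4, 0, 2]


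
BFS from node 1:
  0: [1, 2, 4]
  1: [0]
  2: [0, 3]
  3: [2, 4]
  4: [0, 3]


Visit 1, enqueue [0]
Visit 0, enqueue [2, 4]
Visit 2, enqueue [3]
Visit 4, enqueue []
Visit 3, enqueue []

BFS order: [1, 0, 2, 4, 3]


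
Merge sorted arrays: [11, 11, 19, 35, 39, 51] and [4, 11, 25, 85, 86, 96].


Take 4 from B
Take 11 from A
Take 11 from A
Take 11 from B
Take 19 from A
Take 25 from B
Take 35 from A
Take 39 from A
Take 51 from A

Merged: [4, 11, 11, 11, 19, 25, 35, 39, 51, 85, 86, 96]


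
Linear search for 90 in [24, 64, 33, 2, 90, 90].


i=0: 24!=90
i=1: 64!=90
i=2: 33!=90
i=3: 2!=90
i=4: 90==90 found!

Found at 4, 5 comps


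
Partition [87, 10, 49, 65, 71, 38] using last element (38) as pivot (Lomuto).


Pivot: 38
  10 <= 38: swap -> [10, 87, 49, 65, 71, 38]
Place pivot at 1: [10, 38, 49, 65, 71, 87]

Partitioned: [10, 38, 49, 65, 71, 87]


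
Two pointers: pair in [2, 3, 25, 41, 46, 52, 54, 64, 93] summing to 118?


lo=0(2)+hi=8(93)=95
lo=1(3)+hi=8(93)=96
lo=2(25)+hi=8(93)=118

Yes: 25+93=118


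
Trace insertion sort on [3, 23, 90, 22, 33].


Initial: [3, 23, 90, 22, 33]
Insert 23: [3, 23, 90, 22, 33]
Insert 90: [3, 23, 90, 22, 33]
Insert 22: [3, 22, 23, 90, 33]
Insert 33: [3, 22, 23, 33, 90]

Sorted: [3, 22, 23, 33, 90]


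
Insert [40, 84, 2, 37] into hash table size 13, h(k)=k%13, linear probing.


Insert 40: h=1 -> slot 1
Insert 84: h=6 -> slot 6
Insert 2: h=2 -> slot 2
Insert 37: h=11 -> slot 11

Table: [None, 40, 2, None, None, None, 84, None, None, None, None, 37, None]


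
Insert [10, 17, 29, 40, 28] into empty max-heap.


Insert 10: [10]
Insert 17: [17, 10]
Insert 29: [29, 10, 17]
Insert 40: [40, 29, 17, 10]
Insert 28: [40, 29, 17, 10, 28]

Final heap: [40, 29, 17, 10, 28]


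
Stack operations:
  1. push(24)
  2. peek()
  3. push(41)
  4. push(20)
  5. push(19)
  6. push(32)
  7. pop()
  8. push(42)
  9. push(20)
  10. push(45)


push(24) -> [24]
peek()->24
push(41) -> [24, 41]
push(20) -> [24, 41, 20]
push(19) -> [24, 41, 20, 19]
push(32) -> [24, 41, 20, 19, 32]
pop()->32, [24, 41, 20, 19]
push(42) -> [24, 41, 20, 19, 42]
push(20) -> [24, 41, 20, 19, 42, 20]
push(45) -> [24, 41, 20, 19, 42, 20, 45]

Final stack: [24, 41, 20, 19, 42, 20, 45]


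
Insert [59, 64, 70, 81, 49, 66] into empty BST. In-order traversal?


Insert 59: root
Insert 64: R from 59
Insert 70: R from 59 -> R from 64
Insert 81: R from 59 -> R from 64 -> R from 70
Insert 49: L from 59
Insert 66: R from 59 -> R from 64 -> L from 70

In-order: [49, 59, 64, 66, 70, 81]


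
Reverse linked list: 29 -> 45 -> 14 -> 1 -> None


Step 1: curr=29, set curr.next=prev(None) | reversed so far: 29
Step 2: curr=45, set curr.next=prev(29) | reversed so far: 45 -> 29
Step 3: curr=14, set curr.next=prev(45) | reversed so far: 14 -> 45 -> 29
Step 4: curr=1, set curr.next=prev(14) | reversed so far: 1 -> 14 -> 45 -> 29

1 -> 14 -> 45 -> 29 -> None


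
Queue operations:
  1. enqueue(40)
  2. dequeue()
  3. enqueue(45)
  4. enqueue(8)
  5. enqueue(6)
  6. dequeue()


enqueue(40) -> [40]
dequeue()->40, []
enqueue(45) -> [45]
enqueue(8) -> [45, 8]
enqueue(6) -> [45, 8, 6]
dequeue()->45, [8, 6]

Final queue: [8, 6]


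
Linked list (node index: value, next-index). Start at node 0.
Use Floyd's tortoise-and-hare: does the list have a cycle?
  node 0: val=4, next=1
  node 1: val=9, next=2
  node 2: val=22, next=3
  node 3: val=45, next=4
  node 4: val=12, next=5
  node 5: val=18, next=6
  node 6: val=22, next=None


Floyd's tortoise (slow, +1) and hare (fast, +2):
  init: slow=0, fast=0
  step 1: slow=1, fast=2
  step 2: slow=2, fast=4
  step 3: slow=3, fast=6
  step 4: fast -> None, no cycle

Cycle: no


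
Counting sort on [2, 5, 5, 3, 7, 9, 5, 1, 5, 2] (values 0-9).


Input: [2, 5, 5, 3, 7, 9, 5, 1, 5, 2]
Counts: [0, 1, 2, 1, 0, 4, 0, 1, 0, 1]

Sorted: [1, 2, 2, 3, 5, 5, 5, 5, 7, 9]


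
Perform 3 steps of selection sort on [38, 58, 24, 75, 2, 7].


Initial: [38, 58, 24, 75, 2, 7]
Step 1: min=2 at 4
  Swap: [2, 58, 24, 75, 38, 7]
Step 2: min=7 at 5
  Swap: [2, 7, 24, 75, 38, 58]
Step 3: min=24 at 2
  Swap: [2, 7, 24, 75, 38, 58]

After 3 steps: [2, 7, 24, 75, 38, 58]


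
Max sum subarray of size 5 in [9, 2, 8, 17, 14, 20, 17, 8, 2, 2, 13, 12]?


[0:5]: 50
[1:6]: 61
[2:7]: 76
[3:8]: 76
[4:9]: 61
[5:10]: 49
[6:11]: 42
[7:12]: 37

Max: 76 at [2:7]


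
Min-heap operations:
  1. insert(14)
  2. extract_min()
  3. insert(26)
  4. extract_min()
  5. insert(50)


insert(14) -> [14]
extract_min()->14, []
insert(26) -> [26]
extract_min()->26, []
insert(50) -> [50]

Final heap: [50]


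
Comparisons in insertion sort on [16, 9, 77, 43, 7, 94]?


Algorithm: insertion sort
Input: [16, 9, 77, 43, 7, 94]
Sorted: [7, 9, 16, 43, 77, 94]

9


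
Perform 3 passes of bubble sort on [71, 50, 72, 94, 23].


Initial: [71, 50, 72, 94, 23]
Pass 1: [50, 71, 72, 23, 94] (2 swaps)
Pass 2: [50, 71, 23, 72, 94] (1 swaps)
Pass 3: [50, 23, 71, 72, 94] (1 swaps)

After 3 passes: [50, 23, 71, 72, 94]


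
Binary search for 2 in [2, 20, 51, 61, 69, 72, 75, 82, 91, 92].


Step 1: lo=0, hi=9, mid=4, val=69
Step 2: lo=0, hi=3, mid=1, val=20
Step 3: lo=0, hi=0, mid=0, val=2

Found at index 0


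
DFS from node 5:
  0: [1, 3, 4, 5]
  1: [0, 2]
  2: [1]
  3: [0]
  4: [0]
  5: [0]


Visit 5, push [0]
Visit 0, push [4, 3, 1]
Visit 1, push [2]
Visit 2, push []
Visit 3, push []
Visit 4, push []

DFS order: [5, 0, 1, 2, 3, 4]


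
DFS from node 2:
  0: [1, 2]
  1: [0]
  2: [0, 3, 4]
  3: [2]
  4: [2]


Visit 2, push [4, 3, 0]
Visit 0, push [1]
Visit 1, push []
Visit 3, push []
Visit 4, push []

DFS order: [2, 0, 1, 3, 4]


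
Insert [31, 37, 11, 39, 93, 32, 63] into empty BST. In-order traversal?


Insert 31: root
Insert 37: R from 31
Insert 11: L from 31
Insert 39: R from 31 -> R from 37
Insert 93: R from 31 -> R from 37 -> R from 39
Insert 32: R from 31 -> L from 37
Insert 63: R from 31 -> R from 37 -> R from 39 -> L from 93

In-order: [11, 31, 32, 37, 39, 63, 93]


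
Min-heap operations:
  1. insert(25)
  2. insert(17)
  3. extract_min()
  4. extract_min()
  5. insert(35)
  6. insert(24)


insert(25) -> [25]
insert(17) -> [17, 25]
extract_min()->17, [25]
extract_min()->25, []
insert(35) -> [35]
insert(24) -> [24, 35]

Final heap: [24, 35]


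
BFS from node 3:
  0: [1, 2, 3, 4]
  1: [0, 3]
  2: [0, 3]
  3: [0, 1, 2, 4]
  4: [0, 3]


Visit 3, enqueue [0, 1, 2, 4]
Visit 0, enqueue []
Visit 1, enqueue []
Visit 2, enqueue []
Visit 4, enqueue []

BFS order: [3, 0, 1, 2, 4]


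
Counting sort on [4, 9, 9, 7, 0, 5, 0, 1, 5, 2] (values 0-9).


Input: [4, 9, 9, 7, 0, 5, 0, 1, 5, 2]
Counts: [2, 1, 1, 0, 1, 2, 0, 1, 0, 2]

Sorted: [0, 0, 1, 2, 4, 5, 5, 7, 9, 9]


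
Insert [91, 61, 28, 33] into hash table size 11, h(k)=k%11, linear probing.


Insert 91: h=3 -> slot 3
Insert 61: h=6 -> slot 6
Insert 28: h=6, 1 probes -> slot 7
Insert 33: h=0 -> slot 0

Table: [33, None, None, 91, None, None, 61, 28, None, None, None]


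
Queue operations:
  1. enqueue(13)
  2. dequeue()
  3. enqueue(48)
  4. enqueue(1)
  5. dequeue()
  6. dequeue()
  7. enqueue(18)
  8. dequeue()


enqueue(13) -> [13]
dequeue()->13, []
enqueue(48) -> [48]
enqueue(1) -> [48, 1]
dequeue()->48, [1]
dequeue()->1, []
enqueue(18) -> [18]
dequeue()->18, []

Final queue: []


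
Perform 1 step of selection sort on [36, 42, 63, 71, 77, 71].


Initial: [36, 42, 63, 71, 77, 71]
Step 1: min=36 at 0
  Swap: [36, 42, 63, 71, 77, 71]

After 1 step: [36, 42, 63, 71, 77, 71]


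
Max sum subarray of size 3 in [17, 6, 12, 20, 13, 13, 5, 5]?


[0:3]: 35
[1:4]: 38
[2:5]: 45
[3:6]: 46
[4:7]: 31
[5:8]: 23

Max: 46 at [3:6]


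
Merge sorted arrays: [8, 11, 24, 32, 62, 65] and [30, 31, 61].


Take 8 from A
Take 11 from A
Take 24 from A
Take 30 from B
Take 31 from B
Take 32 from A
Take 61 from B

Merged: [8, 11, 24, 30, 31, 32, 61, 62, 65]


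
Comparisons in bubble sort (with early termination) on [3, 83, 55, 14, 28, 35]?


Algorithm: bubble sort (with early termination)
Input: [3, 83, 55, 14, 28, 35]
Sorted: [3, 14, 28, 35, 55, 83]

12


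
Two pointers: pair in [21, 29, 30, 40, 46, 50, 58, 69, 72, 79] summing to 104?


lo=0(21)+hi=9(79)=100
lo=1(29)+hi=9(79)=108
lo=1(29)+hi=8(72)=101
lo=2(30)+hi=8(72)=102
lo=3(40)+hi=8(72)=112
lo=3(40)+hi=7(69)=109
lo=3(40)+hi=6(58)=98
lo=4(46)+hi=6(58)=104

Yes: 46+58=104


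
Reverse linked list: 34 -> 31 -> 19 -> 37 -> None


Step 1: curr=34, set curr.next=prev(None) | reversed so far: 34
Step 2: curr=31, set curr.next=prev(34) | reversed so far: 31 -> 34
Step 3: curr=19, set curr.next=prev(31) | reversed so far: 19 -> 31 -> 34
Step 4: curr=37, set curr.next=prev(19) | reversed so far: 37 -> 19 -> 31 -> 34

37 -> 19 -> 31 -> 34 -> None


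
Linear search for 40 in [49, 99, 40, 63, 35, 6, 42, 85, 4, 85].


i=0: 49!=40
i=1: 99!=40
i=2: 40==40 found!

Found at 2, 3 comps


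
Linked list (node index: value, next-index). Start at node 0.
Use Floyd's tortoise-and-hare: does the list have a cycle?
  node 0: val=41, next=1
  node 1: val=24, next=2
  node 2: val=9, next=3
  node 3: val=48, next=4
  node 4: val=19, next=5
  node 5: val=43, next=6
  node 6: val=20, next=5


Floyd's tortoise (slow, +1) and hare (fast, +2):
  init: slow=0, fast=0
  step 1: slow=1, fast=2
  step 2: slow=2, fast=4
  step 3: slow=3, fast=6
  step 4: slow=4, fast=6
  step 5: slow=5, fast=6
  step 6: slow=6, fast=6
  slow == fast at node 6: cycle detected

Cycle: yes


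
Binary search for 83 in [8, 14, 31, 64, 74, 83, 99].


Step 1: lo=0, hi=6, mid=3, val=64
Step 2: lo=4, hi=6, mid=5, val=83

Found at index 5


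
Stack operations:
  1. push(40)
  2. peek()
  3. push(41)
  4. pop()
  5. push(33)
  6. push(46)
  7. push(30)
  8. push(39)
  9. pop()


push(40) -> [40]
peek()->40
push(41) -> [40, 41]
pop()->41, [40]
push(33) -> [40, 33]
push(46) -> [40, 33, 46]
push(30) -> [40, 33, 46, 30]
push(39) -> [40, 33, 46, 30, 39]
pop()->39, [40, 33, 46, 30]

Final stack: [40, 33, 46, 30]


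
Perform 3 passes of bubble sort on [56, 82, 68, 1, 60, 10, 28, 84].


Initial: [56, 82, 68, 1, 60, 10, 28, 84]
Pass 1: [56, 68, 1, 60, 10, 28, 82, 84] (5 swaps)
Pass 2: [56, 1, 60, 10, 28, 68, 82, 84] (4 swaps)
Pass 3: [1, 56, 10, 28, 60, 68, 82, 84] (3 swaps)

After 3 passes: [1, 56, 10, 28, 60, 68, 82, 84]


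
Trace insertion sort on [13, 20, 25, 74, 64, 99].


Initial: [13, 20, 25, 74, 64, 99]
Insert 20: [13, 20, 25, 74, 64, 99]
Insert 25: [13, 20, 25, 74, 64, 99]
Insert 74: [13, 20, 25, 74, 64, 99]
Insert 64: [13, 20, 25, 64, 74, 99]
Insert 99: [13, 20, 25, 64, 74, 99]

Sorted: [13, 20, 25, 64, 74, 99]


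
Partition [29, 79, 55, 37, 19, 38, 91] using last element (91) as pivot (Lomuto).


Pivot: 91
  29 <= 91: advance i (no swap)
  79 <= 91: advance i (no swap)
  55 <= 91: advance i (no swap)
  37 <= 91: advance i (no swap)
  19 <= 91: advance i (no swap)
  38 <= 91: advance i (no swap)
Place pivot at 6: [29, 79, 55, 37, 19, 38, 91]

Partitioned: [29, 79, 55, 37, 19, 38, 91]


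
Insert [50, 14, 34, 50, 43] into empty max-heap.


Insert 50: [50]
Insert 14: [50, 14]
Insert 34: [50, 14, 34]
Insert 50: [50, 50, 34, 14]
Insert 43: [50, 50, 34, 14, 43]

Final heap: [50, 50, 34, 14, 43]


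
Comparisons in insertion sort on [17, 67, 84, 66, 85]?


Algorithm: insertion sort
Input: [17, 67, 84, 66, 85]
Sorted: [17, 66, 67, 84, 85]

6


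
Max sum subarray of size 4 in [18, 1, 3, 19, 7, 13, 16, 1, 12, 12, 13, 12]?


[0:4]: 41
[1:5]: 30
[2:6]: 42
[3:7]: 55
[4:8]: 37
[5:9]: 42
[6:10]: 41
[7:11]: 38
[8:12]: 49

Max: 55 at [3:7]


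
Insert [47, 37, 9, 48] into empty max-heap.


Insert 47: [47]
Insert 37: [47, 37]
Insert 9: [47, 37, 9]
Insert 48: [48, 47, 9, 37]

Final heap: [48, 47, 9, 37]


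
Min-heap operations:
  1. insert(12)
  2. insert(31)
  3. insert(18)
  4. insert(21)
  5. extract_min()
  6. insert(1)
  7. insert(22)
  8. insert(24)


insert(12) -> [12]
insert(31) -> [12, 31]
insert(18) -> [12, 31, 18]
insert(21) -> [12, 21, 18, 31]
extract_min()->12, [18, 21, 31]
insert(1) -> [1, 18, 31, 21]
insert(22) -> [1, 18, 31, 21, 22]
insert(24) -> [1, 18, 24, 21, 22, 31]

Final heap: [1, 18, 24, 21, 22, 31]


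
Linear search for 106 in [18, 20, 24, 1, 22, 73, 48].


i=0: 18!=106
i=1: 20!=106
i=2: 24!=106
i=3: 1!=106
i=4: 22!=106
i=5: 73!=106
i=6: 48!=106

Not found, 7 comps


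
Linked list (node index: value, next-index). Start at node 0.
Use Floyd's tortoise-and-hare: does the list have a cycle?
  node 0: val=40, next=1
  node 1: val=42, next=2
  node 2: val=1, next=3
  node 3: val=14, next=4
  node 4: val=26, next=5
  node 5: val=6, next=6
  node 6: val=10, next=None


Floyd's tortoise (slow, +1) and hare (fast, +2):
  init: slow=0, fast=0
  step 1: slow=1, fast=2
  step 2: slow=2, fast=4
  step 3: slow=3, fast=6
  step 4: fast -> None, no cycle

Cycle: no


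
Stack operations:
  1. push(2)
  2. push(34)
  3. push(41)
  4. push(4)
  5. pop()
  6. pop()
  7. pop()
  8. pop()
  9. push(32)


push(2) -> [2]
push(34) -> [2, 34]
push(41) -> [2, 34, 41]
push(4) -> [2, 34, 41, 4]
pop()->4, [2, 34, 41]
pop()->41, [2, 34]
pop()->34, [2]
pop()->2, []
push(32) -> [32]

Final stack: [32]


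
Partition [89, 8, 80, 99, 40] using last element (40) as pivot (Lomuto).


Pivot: 40
  8 <= 40: swap -> [8, 89, 80, 99, 40]
Place pivot at 1: [8, 40, 80, 99, 89]

Partitioned: [8, 40, 80, 99, 89]


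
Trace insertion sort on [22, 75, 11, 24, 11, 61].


Initial: [22, 75, 11, 24, 11, 61]
Insert 75: [22, 75, 11, 24, 11, 61]
Insert 11: [11, 22, 75, 24, 11, 61]
Insert 24: [11, 22, 24, 75, 11, 61]
Insert 11: [11, 11, 22, 24, 75, 61]
Insert 61: [11, 11, 22, 24, 61, 75]

Sorted: [11, 11, 22, 24, 61, 75]


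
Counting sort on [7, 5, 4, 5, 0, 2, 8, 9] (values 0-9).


Input: [7, 5, 4, 5, 0, 2, 8, 9]
Counts: [1, 0, 1, 0, 1, 2, 0, 1, 1, 1]

Sorted: [0, 2, 4, 5, 5, 7, 8, 9]


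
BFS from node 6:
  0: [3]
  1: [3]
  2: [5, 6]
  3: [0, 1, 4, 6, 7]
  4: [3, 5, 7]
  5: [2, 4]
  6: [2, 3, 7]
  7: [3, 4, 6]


Visit 6, enqueue [2, 3, 7]
Visit 2, enqueue [5]
Visit 3, enqueue [0, 1, 4]
Visit 7, enqueue []
Visit 5, enqueue []
Visit 0, enqueue []
Visit 1, enqueue []
Visit 4, enqueue []

BFS order: [6, 2, 3, 7, 5, 0, 1, 4]


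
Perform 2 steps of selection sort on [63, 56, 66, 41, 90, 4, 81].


Initial: [63, 56, 66, 41, 90, 4, 81]
Step 1: min=4 at 5
  Swap: [4, 56, 66, 41, 90, 63, 81]
Step 2: min=41 at 3
  Swap: [4, 41, 66, 56, 90, 63, 81]

After 2 steps: [4, 41, 66, 56, 90, 63, 81]


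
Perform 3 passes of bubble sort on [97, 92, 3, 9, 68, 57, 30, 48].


Initial: [97, 92, 3, 9, 68, 57, 30, 48]
Pass 1: [92, 3, 9, 68, 57, 30, 48, 97] (7 swaps)
Pass 2: [3, 9, 68, 57, 30, 48, 92, 97] (6 swaps)
Pass 3: [3, 9, 57, 30, 48, 68, 92, 97] (3 swaps)

After 3 passes: [3, 9, 57, 30, 48, 68, 92, 97]


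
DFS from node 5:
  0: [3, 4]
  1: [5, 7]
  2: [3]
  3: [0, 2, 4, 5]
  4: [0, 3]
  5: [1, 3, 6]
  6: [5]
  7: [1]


Visit 5, push [6, 3, 1]
Visit 1, push [7]
Visit 7, push []
Visit 3, push [4, 2, 0]
Visit 0, push [4]
Visit 4, push []
Visit 2, push []
Visit 6, push []

DFS order: [5, 1, 7, 3, 0, 4, 2, 6]


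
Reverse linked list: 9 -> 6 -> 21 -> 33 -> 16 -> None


Step 1: curr=9, set curr.next=prev(None) | reversed so far: 9
Step 2: curr=6, set curr.next=prev(9) | reversed so far: 6 -> 9
Step 3: curr=21, set curr.next=prev(6) | reversed so far: 21 -> 6 -> 9
Step 4: curr=33, set curr.next=prev(21) | reversed so far: 33 -> 21 -> 6 -> 9
Step 5: curr=16, set curr.next=prev(33) | reversed so far: 16 -> 33 -> 21 -> 6 -> 9

16 -> 33 -> 21 -> 6 -> 9 -> None


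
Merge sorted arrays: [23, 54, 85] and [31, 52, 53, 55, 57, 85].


Take 23 from A
Take 31 from B
Take 52 from B
Take 53 from B
Take 54 from A
Take 55 from B
Take 57 from B
Take 85 from A

Merged: [23, 31, 52, 53, 54, 55, 57, 85, 85]


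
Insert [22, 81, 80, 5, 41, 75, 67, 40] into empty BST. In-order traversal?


Insert 22: root
Insert 81: R from 22
Insert 80: R from 22 -> L from 81
Insert 5: L from 22
Insert 41: R from 22 -> L from 81 -> L from 80
Insert 75: R from 22 -> L from 81 -> L from 80 -> R from 41
Insert 67: R from 22 -> L from 81 -> L from 80 -> R from 41 -> L from 75
Insert 40: R from 22 -> L from 81 -> L from 80 -> L from 41

In-order: [5, 22, 40, 41, 67, 75, 80, 81]


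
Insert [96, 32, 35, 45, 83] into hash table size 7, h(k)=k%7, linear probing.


Insert 96: h=5 -> slot 5
Insert 32: h=4 -> slot 4
Insert 35: h=0 -> slot 0
Insert 45: h=3 -> slot 3
Insert 83: h=6 -> slot 6

Table: [35, None, None, 45, 32, 96, 83]


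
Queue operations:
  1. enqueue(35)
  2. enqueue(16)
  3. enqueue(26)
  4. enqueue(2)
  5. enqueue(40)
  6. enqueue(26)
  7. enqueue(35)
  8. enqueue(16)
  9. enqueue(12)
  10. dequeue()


enqueue(35) -> [35]
enqueue(16) -> [35, 16]
enqueue(26) -> [35, 16, 26]
enqueue(2) -> [35, 16, 26, 2]
enqueue(40) -> [35, 16, 26, 2, 40]
enqueue(26) -> [35, 16, 26, 2, 40, 26]
enqueue(35) -> [35, 16, 26, 2, 40, 26, 35]
enqueue(16) -> [35, 16, 26, 2, 40, 26, 35, 16]
enqueue(12) -> [35, 16, 26, 2, 40, 26, 35, 16, 12]
dequeue()->35, [16, 26, 2, 40, 26, 35, 16, 12]

Final queue: [16, 26, 2, 40, 26, 35, 16, 12]


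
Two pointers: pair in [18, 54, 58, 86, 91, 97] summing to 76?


lo=0(18)+hi=5(97)=115
lo=0(18)+hi=4(91)=109
lo=0(18)+hi=3(86)=104
lo=0(18)+hi=2(58)=76

Yes: 18+58=76


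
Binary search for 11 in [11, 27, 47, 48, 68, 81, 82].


Step 1: lo=0, hi=6, mid=3, val=48
Step 2: lo=0, hi=2, mid=1, val=27
Step 3: lo=0, hi=0, mid=0, val=11

Found at index 0


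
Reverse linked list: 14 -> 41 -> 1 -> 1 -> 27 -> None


Step 1: curr=14, set curr.next=prev(None) | reversed so far: 14
Step 2: curr=41, set curr.next=prev(14) | reversed so far: 41 -> 14
Step 3: curr=1, set curr.next=prev(41) | reversed so far: 1 -> 41 -> 14
Step 4: curr=1, set curr.next=prev(1) | reversed so far: 1 -> 1 -> 41 -> 14
Step 5: curr=27, set curr.next=prev(1) | reversed so far: 27 -> 1 -> 1 -> 41 -> 14

27 -> 1 -> 1 -> 41 -> 14 -> None


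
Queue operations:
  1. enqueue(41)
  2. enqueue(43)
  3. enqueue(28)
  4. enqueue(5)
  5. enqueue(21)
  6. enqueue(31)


enqueue(41) -> [41]
enqueue(43) -> [41, 43]
enqueue(28) -> [41, 43, 28]
enqueue(5) -> [41, 43, 28, 5]
enqueue(21) -> [41, 43, 28, 5, 21]
enqueue(31) -> [41, 43, 28, 5, 21, 31]

Final queue: [41, 43, 28, 5, 21, 31]


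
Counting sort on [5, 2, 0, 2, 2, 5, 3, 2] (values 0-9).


Input: [5, 2, 0, 2, 2, 5, 3, 2]
Counts: [1, 0, 4, 1, 0, 2, 0, 0, 0, 0]

Sorted: [0, 2, 2, 2, 2, 3, 5, 5]


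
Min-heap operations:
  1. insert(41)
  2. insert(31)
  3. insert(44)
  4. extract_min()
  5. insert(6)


insert(41) -> [41]
insert(31) -> [31, 41]
insert(44) -> [31, 41, 44]
extract_min()->31, [41, 44]
insert(6) -> [6, 44, 41]

Final heap: [6, 44, 41]


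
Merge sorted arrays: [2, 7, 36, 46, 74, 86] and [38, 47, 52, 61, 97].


Take 2 from A
Take 7 from A
Take 36 from A
Take 38 from B
Take 46 from A
Take 47 from B
Take 52 from B
Take 61 from B
Take 74 from A
Take 86 from A

Merged: [2, 7, 36, 38, 46, 47, 52, 61, 74, 86, 97]


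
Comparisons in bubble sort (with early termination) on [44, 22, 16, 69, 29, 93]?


Algorithm: bubble sort (with early termination)
Input: [44, 22, 16, 69, 29, 93]
Sorted: [16, 22, 29, 44, 69, 93]

12


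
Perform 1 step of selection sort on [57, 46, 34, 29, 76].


Initial: [57, 46, 34, 29, 76]
Step 1: min=29 at 3
  Swap: [29, 46, 34, 57, 76]

After 1 step: [29, 46, 34, 57, 76]


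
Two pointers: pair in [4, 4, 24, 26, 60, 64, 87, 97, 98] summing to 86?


lo=0(4)+hi=8(98)=102
lo=0(4)+hi=7(97)=101
lo=0(4)+hi=6(87)=91
lo=0(4)+hi=5(64)=68
lo=1(4)+hi=5(64)=68
lo=2(24)+hi=5(64)=88
lo=2(24)+hi=4(60)=84
lo=3(26)+hi=4(60)=86

Yes: 26+60=86


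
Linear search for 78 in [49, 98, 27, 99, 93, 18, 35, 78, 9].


i=0: 49!=78
i=1: 98!=78
i=2: 27!=78
i=3: 99!=78
i=4: 93!=78
i=5: 18!=78
i=6: 35!=78
i=7: 78==78 found!

Found at 7, 8 comps


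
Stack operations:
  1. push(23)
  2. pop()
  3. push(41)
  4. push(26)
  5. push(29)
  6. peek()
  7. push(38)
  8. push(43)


push(23) -> [23]
pop()->23, []
push(41) -> [41]
push(26) -> [41, 26]
push(29) -> [41, 26, 29]
peek()->29
push(38) -> [41, 26, 29, 38]
push(43) -> [41, 26, 29, 38, 43]

Final stack: [41, 26, 29, 38, 43]


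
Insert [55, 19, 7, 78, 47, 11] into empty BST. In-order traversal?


Insert 55: root
Insert 19: L from 55
Insert 7: L from 55 -> L from 19
Insert 78: R from 55
Insert 47: L from 55 -> R from 19
Insert 11: L from 55 -> L from 19 -> R from 7

In-order: [7, 11, 19, 47, 55, 78]


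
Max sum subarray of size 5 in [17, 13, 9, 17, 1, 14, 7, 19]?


[0:5]: 57
[1:6]: 54
[2:7]: 48
[3:8]: 58

Max: 58 at [3:8]


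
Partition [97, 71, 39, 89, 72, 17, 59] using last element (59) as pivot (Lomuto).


Pivot: 59
  39 <= 59: swap -> [39, 71, 97, 89, 72, 17, 59]
  17 <= 59: swap -> [39, 17, 97, 89, 72, 71, 59]
Place pivot at 2: [39, 17, 59, 89, 72, 71, 97]

Partitioned: [39, 17, 59, 89, 72, 71, 97]


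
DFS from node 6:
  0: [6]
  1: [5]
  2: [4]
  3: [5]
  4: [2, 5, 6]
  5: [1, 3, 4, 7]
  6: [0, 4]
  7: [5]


Visit 6, push [4, 0]
Visit 0, push []
Visit 4, push [5, 2]
Visit 2, push []
Visit 5, push [7, 3, 1]
Visit 1, push []
Visit 3, push []
Visit 7, push []

DFS order: [6, 0, 4, 2, 5, 1, 3, 7]


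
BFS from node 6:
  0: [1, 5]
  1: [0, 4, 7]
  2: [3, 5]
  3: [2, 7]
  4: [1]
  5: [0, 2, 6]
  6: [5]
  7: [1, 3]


Visit 6, enqueue [5]
Visit 5, enqueue [0, 2]
Visit 0, enqueue [1]
Visit 2, enqueue [3]
Visit 1, enqueue [4, 7]
Visit 3, enqueue []
Visit 4, enqueue []
Visit 7, enqueue []

BFS order: [6, 5, 0, 2, 1, 3, 4, 7]


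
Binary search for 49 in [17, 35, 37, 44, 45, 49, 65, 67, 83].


Step 1: lo=0, hi=8, mid=4, val=45
Step 2: lo=5, hi=8, mid=6, val=65
Step 3: lo=5, hi=5, mid=5, val=49

Found at index 5


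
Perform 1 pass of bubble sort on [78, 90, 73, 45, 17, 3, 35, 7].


Initial: [78, 90, 73, 45, 17, 3, 35, 7]
Pass 1: [78, 73, 45, 17, 3, 35, 7, 90] (6 swaps)

After 1 pass: [78, 73, 45, 17, 3, 35, 7, 90]


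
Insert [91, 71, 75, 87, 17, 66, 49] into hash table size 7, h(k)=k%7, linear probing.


Insert 91: h=0 -> slot 0
Insert 71: h=1 -> slot 1
Insert 75: h=5 -> slot 5
Insert 87: h=3 -> slot 3
Insert 17: h=3, 1 probes -> slot 4
Insert 66: h=3, 3 probes -> slot 6
Insert 49: h=0, 2 probes -> slot 2

Table: [91, 71, 49, 87, 17, 75, 66]


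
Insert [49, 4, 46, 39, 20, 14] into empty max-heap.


Insert 49: [49]
Insert 4: [49, 4]
Insert 46: [49, 4, 46]
Insert 39: [49, 39, 46, 4]
Insert 20: [49, 39, 46, 4, 20]
Insert 14: [49, 39, 46, 4, 20, 14]

Final heap: [49, 39, 46, 4, 20, 14]


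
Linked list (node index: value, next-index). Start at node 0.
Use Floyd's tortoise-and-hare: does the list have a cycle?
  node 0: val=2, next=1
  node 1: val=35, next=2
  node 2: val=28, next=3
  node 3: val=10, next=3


Floyd's tortoise (slow, +1) and hare (fast, +2):
  init: slow=0, fast=0
  step 1: slow=1, fast=2
  step 2: slow=2, fast=3
  step 3: slow=3, fast=3
  slow == fast at node 3: cycle detected

Cycle: yes


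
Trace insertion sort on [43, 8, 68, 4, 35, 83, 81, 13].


Initial: [43, 8, 68, 4, 35, 83, 81, 13]
Insert 8: [8, 43, 68, 4, 35, 83, 81, 13]
Insert 68: [8, 43, 68, 4, 35, 83, 81, 13]
Insert 4: [4, 8, 43, 68, 35, 83, 81, 13]
Insert 35: [4, 8, 35, 43, 68, 83, 81, 13]
Insert 83: [4, 8, 35, 43, 68, 83, 81, 13]
Insert 81: [4, 8, 35, 43, 68, 81, 83, 13]
Insert 13: [4, 8, 13, 35, 43, 68, 81, 83]

Sorted: [4, 8, 13, 35, 43, 68, 81, 83]


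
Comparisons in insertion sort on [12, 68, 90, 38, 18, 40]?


Algorithm: insertion sort
Input: [12, 68, 90, 38, 18, 40]
Sorted: [12, 18, 38, 40, 68, 90]

12


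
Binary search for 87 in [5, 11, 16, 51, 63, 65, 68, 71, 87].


Step 1: lo=0, hi=8, mid=4, val=63
Step 2: lo=5, hi=8, mid=6, val=68
Step 3: lo=7, hi=8, mid=7, val=71
Step 4: lo=8, hi=8, mid=8, val=87

Found at index 8


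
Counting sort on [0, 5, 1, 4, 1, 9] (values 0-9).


Input: [0, 5, 1, 4, 1, 9]
Counts: [1, 2, 0, 0, 1, 1, 0, 0, 0, 1]

Sorted: [0, 1, 1, 4, 5, 9]


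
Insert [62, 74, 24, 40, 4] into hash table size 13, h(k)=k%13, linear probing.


Insert 62: h=10 -> slot 10
Insert 74: h=9 -> slot 9
Insert 24: h=11 -> slot 11
Insert 40: h=1 -> slot 1
Insert 4: h=4 -> slot 4

Table: [None, 40, None, None, 4, None, None, None, None, 74, 62, 24, None]


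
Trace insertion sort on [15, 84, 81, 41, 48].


Initial: [15, 84, 81, 41, 48]
Insert 84: [15, 84, 81, 41, 48]
Insert 81: [15, 81, 84, 41, 48]
Insert 41: [15, 41, 81, 84, 48]
Insert 48: [15, 41, 48, 81, 84]

Sorted: [15, 41, 48, 81, 84]


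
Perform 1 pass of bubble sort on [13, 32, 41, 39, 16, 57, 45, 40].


Initial: [13, 32, 41, 39, 16, 57, 45, 40]
Pass 1: [13, 32, 39, 16, 41, 45, 40, 57] (4 swaps)

After 1 pass: [13, 32, 39, 16, 41, 45, 40, 57]


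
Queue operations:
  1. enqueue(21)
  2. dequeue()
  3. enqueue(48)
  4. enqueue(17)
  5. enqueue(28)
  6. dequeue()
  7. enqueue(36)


enqueue(21) -> [21]
dequeue()->21, []
enqueue(48) -> [48]
enqueue(17) -> [48, 17]
enqueue(28) -> [48, 17, 28]
dequeue()->48, [17, 28]
enqueue(36) -> [17, 28, 36]

Final queue: [17, 28, 36]


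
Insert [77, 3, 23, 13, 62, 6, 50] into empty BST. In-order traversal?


Insert 77: root
Insert 3: L from 77
Insert 23: L from 77 -> R from 3
Insert 13: L from 77 -> R from 3 -> L from 23
Insert 62: L from 77 -> R from 3 -> R from 23
Insert 6: L from 77 -> R from 3 -> L from 23 -> L from 13
Insert 50: L from 77 -> R from 3 -> R from 23 -> L from 62

In-order: [3, 6, 13, 23, 50, 62, 77]


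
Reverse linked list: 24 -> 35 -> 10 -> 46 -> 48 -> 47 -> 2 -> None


Step 1: curr=24, set curr.next=prev(None) | reversed so far: 24
Step 2: curr=35, set curr.next=prev(24) | reversed so far: 35 -> 24
Step 3: curr=10, set curr.next=prev(35) | reversed so far: 10 -> 35 -> 24
Step 4: curr=46, set curr.next=prev(10) | reversed so far: 46 -> 10 -> 35 -> 24
Step 5: curr=48, set curr.next=prev(46) | reversed so far: 48 -> 46 -> 10 -> 35 -> 24
Step 6: curr=47, set curr.next=prev(48) | reversed so far: 47 -> 48 -> 46 -> 10 -> 35 -> 24
Step 7: curr=2, set curr.next=prev(47) | reversed so far: 2 -> 47 -> 48 -> 46 -> 10 -> 35 -> 24

2 -> 47 -> 48 -> 46 -> 10 -> 35 -> 24 -> None


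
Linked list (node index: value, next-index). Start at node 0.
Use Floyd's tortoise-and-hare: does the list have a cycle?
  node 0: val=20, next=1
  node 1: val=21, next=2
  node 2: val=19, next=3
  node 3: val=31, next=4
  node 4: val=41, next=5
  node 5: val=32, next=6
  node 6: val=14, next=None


Floyd's tortoise (slow, +1) and hare (fast, +2):
  init: slow=0, fast=0
  step 1: slow=1, fast=2
  step 2: slow=2, fast=4
  step 3: slow=3, fast=6
  step 4: fast -> None, no cycle

Cycle: no


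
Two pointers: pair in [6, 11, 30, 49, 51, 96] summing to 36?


lo=0(6)+hi=5(96)=102
lo=0(6)+hi=4(51)=57
lo=0(6)+hi=3(49)=55
lo=0(6)+hi=2(30)=36

Yes: 6+30=36


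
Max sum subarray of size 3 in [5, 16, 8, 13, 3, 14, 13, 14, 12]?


[0:3]: 29
[1:4]: 37
[2:5]: 24
[3:6]: 30
[4:7]: 30
[5:8]: 41
[6:9]: 39

Max: 41 at [5:8]


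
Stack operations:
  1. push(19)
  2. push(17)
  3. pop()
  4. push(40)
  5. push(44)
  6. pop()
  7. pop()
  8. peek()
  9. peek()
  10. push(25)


push(19) -> [19]
push(17) -> [19, 17]
pop()->17, [19]
push(40) -> [19, 40]
push(44) -> [19, 40, 44]
pop()->44, [19, 40]
pop()->40, [19]
peek()->19
peek()->19
push(25) -> [19, 25]

Final stack: [19, 25]


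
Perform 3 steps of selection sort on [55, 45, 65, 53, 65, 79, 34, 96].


Initial: [55, 45, 65, 53, 65, 79, 34, 96]
Step 1: min=34 at 6
  Swap: [34, 45, 65, 53, 65, 79, 55, 96]
Step 2: min=45 at 1
  Swap: [34, 45, 65, 53, 65, 79, 55, 96]
Step 3: min=53 at 3
  Swap: [34, 45, 53, 65, 65, 79, 55, 96]

After 3 steps: [34, 45, 53, 65, 65, 79, 55, 96]


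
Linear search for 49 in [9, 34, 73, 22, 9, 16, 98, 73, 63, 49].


i=0: 9!=49
i=1: 34!=49
i=2: 73!=49
i=3: 22!=49
i=4: 9!=49
i=5: 16!=49
i=6: 98!=49
i=7: 73!=49
i=8: 63!=49
i=9: 49==49 found!

Found at 9, 10 comps


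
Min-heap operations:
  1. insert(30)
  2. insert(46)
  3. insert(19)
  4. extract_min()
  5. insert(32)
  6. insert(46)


insert(30) -> [30]
insert(46) -> [30, 46]
insert(19) -> [19, 46, 30]
extract_min()->19, [30, 46]
insert(32) -> [30, 46, 32]
insert(46) -> [30, 46, 32, 46]

Final heap: [30, 46, 32, 46]


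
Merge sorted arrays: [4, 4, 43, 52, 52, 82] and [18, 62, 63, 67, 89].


Take 4 from A
Take 4 from A
Take 18 from B
Take 43 from A
Take 52 from A
Take 52 from A
Take 62 from B
Take 63 from B
Take 67 from B
Take 82 from A

Merged: [4, 4, 18, 43, 52, 52, 62, 63, 67, 82, 89]


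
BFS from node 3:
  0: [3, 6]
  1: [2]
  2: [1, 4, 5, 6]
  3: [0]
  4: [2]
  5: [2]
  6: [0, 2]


Visit 3, enqueue [0]
Visit 0, enqueue [6]
Visit 6, enqueue [2]
Visit 2, enqueue [1, 4, 5]
Visit 1, enqueue []
Visit 4, enqueue []
Visit 5, enqueue []

BFS order: [3, 0, 6, 2, 1, 4, 5]


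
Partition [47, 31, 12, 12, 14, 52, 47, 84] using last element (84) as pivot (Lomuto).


Pivot: 84
  47 <= 84: advance i (no swap)
  31 <= 84: advance i (no swap)
  12 <= 84: advance i (no swap)
  12 <= 84: advance i (no swap)
  14 <= 84: advance i (no swap)
  52 <= 84: advance i (no swap)
  47 <= 84: advance i (no swap)
Place pivot at 7: [47, 31, 12, 12, 14, 52, 47, 84]

Partitioned: [47, 31, 12, 12, 14, 52, 47, 84]


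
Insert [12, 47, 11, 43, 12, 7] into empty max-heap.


Insert 12: [12]
Insert 47: [47, 12]
Insert 11: [47, 12, 11]
Insert 43: [47, 43, 11, 12]
Insert 12: [47, 43, 11, 12, 12]
Insert 7: [47, 43, 11, 12, 12, 7]

Final heap: [47, 43, 11, 12, 12, 7]


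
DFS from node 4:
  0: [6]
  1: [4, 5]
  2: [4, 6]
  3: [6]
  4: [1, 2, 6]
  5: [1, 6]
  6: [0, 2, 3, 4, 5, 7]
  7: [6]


Visit 4, push [6, 2, 1]
Visit 1, push [5]
Visit 5, push [6]
Visit 6, push [7, 3, 2, 0]
Visit 0, push []
Visit 2, push []
Visit 3, push []
Visit 7, push []

DFS order: [4, 1, 5, 6, 0, 2, 3, 7]


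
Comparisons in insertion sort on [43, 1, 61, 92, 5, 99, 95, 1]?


Algorithm: insertion sort
Input: [43, 1, 61, 92, 5, 99, 95, 1]
Sorted: [1, 1, 5, 43, 61, 92, 95, 99]

17


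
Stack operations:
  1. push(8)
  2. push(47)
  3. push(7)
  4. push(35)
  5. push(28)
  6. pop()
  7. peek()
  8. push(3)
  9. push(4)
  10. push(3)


push(8) -> [8]
push(47) -> [8, 47]
push(7) -> [8, 47, 7]
push(35) -> [8, 47, 7, 35]
push(28) -> [8, 47, 7, 35, 28]
pop()->28, [8, 47, 7, 35]
peek()->35
push(3) -> [8, 47, 7, 35, 3]
push(4) -> [8, 47, 7, 35, 3, 4]
push(3) -> [8, 47, 7, 35, 3, 4, 3]

Final stack: [8, 47, 7, 35, 3, 4, 3]


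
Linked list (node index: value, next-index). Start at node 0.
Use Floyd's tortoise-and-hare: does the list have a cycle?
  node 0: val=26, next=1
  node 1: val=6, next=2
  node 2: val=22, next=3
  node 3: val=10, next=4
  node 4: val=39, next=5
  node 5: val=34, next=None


Floyd's tortoise (slow, +1) and hare (fast, +2):
  init: slow=0, fast=0
  step 1: slow=1, fast=2
  step 2: slow=2, fast=4
  step 3: fast 4->5->None, no cycle

Cycle: no


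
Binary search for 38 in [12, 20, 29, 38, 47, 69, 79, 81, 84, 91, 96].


Step 1: lo=0, hi=10, mid=5, val=69
Step 2: lo=0, hi=4, mid=2, val=29
Step 3: lo=3, hi=4, mid=3, val=38

Found at index 3


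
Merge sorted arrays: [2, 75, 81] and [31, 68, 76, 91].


Take 2 from A
Take 31 from B
Take 68 from B
Take 75 from A
Take 76 from B
Take 81 from A

Merged: [2, 31, 68, 75, 76, 81, 91]


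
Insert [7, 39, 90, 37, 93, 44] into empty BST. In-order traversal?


Insert 7: root
Insert 39: R from 7
Insert 90: R from 7 -> R from 39
Insert 37: R from 7 -> L from 39
Insert 93: R from 7 -> R from 39 -> R from 90
Insert 44: R from 7 -> R from 39 -> L from 90

In-order: [7, 37, 39, 44, 90, 93]


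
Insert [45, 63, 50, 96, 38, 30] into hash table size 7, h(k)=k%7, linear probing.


Insert 45: h=3 -> slot 3
Insert 63: h=0 -> slot 0
Insert 50: h=1 -> slot 1
Insert 96: h=5 -> slot 5
Insert 38: h=3, 1 probes -> slot 4
Insert 30: h=2 -> slot 2

Table: [63, 50, 30, 45, 38, 96, None]


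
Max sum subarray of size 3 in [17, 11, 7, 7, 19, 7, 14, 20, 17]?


[0:3]: 35
[1:4]: 25
[2:5]: 33
[3:6]: 33
[4:7]: 40
[5:8]: 41
[6:9]: 51

Max: 51 at [6:9]


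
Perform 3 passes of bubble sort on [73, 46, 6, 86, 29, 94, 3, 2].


Initial: [73, 46, 6, 86, 29, 94, 3, 2]
Pass 1: [46, 6, 73, 29, 86, 3, 2, 94] (5 swaps)
Pass 2: [6, 46, 29, 73, 3, 2, 86, 94] (4 swaps)
Pass 3: [6, 29, 46, 3, 2, 73, 86, 94] (3 swaps)

After 3 passes: [6, 29, 46, 3, 2, 73, 86, 94]


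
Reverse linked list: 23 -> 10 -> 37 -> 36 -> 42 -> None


Step 1: curr=23, set curr.next=prev(None) | reversed so far: 23
Step 2: curr=10, set curr.next=prev(23) | reversed so far: 10 -> 23
Step 3: curr=37, set curr.next=prev(10) | reversed so far: 37 -> 10 -> 23
Step 4: curr=36, set curr.next=prev(37) | reversed so far: 36 -> 37 -> 10 -> 23
Step 5: curr=42, set curr.next=prev(36) | reversed so far: 42 -> 36 -> 37 -> 10 -> 23

42 -> 36 -> 37 -> 10 -> 23 -> None


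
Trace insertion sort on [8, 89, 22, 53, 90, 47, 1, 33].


Initial: [8, 89, 22, 53, 90, 47, 1, 33]
Insert 89: [8, 89, 22, 53, 90, 47, 1, 33]
Insert 22: [8, 22, 89, 53, 90, 47, 1, 33]
Insert 53: [8, 22, 53, 89, 90, 47, 1, 33]
Insert 90: [8, 22, 53, 89, 90, 47, 1, 33]
Insert 47: [8, 22, 47, 53, 89, 90, 1, 33]
Insert 1: [1, 8, 22, 47, 53, 89, 90, 33]
Insert 33: [1, 8, 22, 33, 47, 53, 89, 90]

Sorted: [1, 8, 22, 33, 47, 53, 89, 90]


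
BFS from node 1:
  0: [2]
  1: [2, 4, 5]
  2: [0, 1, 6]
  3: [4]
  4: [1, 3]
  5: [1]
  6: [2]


Visit 1, enqueue [2, 4, 5]
Visit 2, enqueue [0, 6]
Visit 4, enqueue [3]
Visit 5, enqueue []
Visit 0, enqueue []
Visit 6, enqueue []
Visit 3, enqueue []

BFS order: [1, 2, 4, 5, 0, 6, 3]


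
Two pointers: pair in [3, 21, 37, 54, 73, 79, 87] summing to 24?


lo=0(3)+hi=6(87)=90
lo=0(3)+hi=5(79)=82
lo=0(3)+hi=4(73)=76
lo=0(3)+hi=3(54)=57
lo=0(3)+hi=2(37)=40
lo=0(3)+hi=1(21)=24

Yes: 3+21=24


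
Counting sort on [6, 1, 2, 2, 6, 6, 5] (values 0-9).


Input: [6, 1, 2, 2, 6, 6, 5]
Counts: [0, 1, 2, 0, 0, 1, 3, 0, 0, 0]

Sorted: [1, 2, 2, 5, 6, 6, 6]


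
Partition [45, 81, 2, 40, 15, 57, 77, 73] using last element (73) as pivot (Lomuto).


Pivot: 73
  45 <= 73: advance i (no swap)
  2 <= 73: swap -> [45, 2, 81, 40, 15, 57, 77, 73]
  40 <= 73: swap -> [45, 2, 40, 81, 15, 57, 77, 73]
  15 <= 73: swap -> [45, 2, 40, 15, 81, 57, 77, 73]
  57 <= 73: swap -> [45, 2, 40, 15, 57, 81, 77, 73]
Place pivot at 5: [45, 2, 40, 15, 57, 73, 77, 81]

Partitioned: [45, 2, 40, 15, 57, 73, 77, 81]


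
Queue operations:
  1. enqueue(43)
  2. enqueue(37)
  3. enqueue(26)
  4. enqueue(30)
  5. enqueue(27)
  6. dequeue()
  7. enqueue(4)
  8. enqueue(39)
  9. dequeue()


enqueue(43) -> [43]
enqueue(37) -> [43, 37]
enqueue(26) -> [43, 37, 26]
enqueue(30) -> [43, 37, 26, 30]
enqueue(27) -> [43, 37, 26, 30, 27]
dequeue()->43, [37, 26, 30, 27]
enqueue(4) -> [37, 26, 30, 27, 4]
enqueue(39) -> [37, 26, 30, 27, 4, 39]
dequeue()->37, [26, 30, 27, 4, 39]

Final queue: [26, 30, 27, 4, 39]


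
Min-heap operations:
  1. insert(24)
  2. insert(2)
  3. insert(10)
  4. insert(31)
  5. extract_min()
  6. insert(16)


insert(24) -> [24]
insert(2) -> [2, 24]
insert(10) -> [2, 24, 10]
insert(31) -> [2, 24, 10, 31]
extract_min()->2, [10, 24, 31]
insert(16) -> [10, 16, 31, 24]

Final heap: [10, 16, 31, 24]


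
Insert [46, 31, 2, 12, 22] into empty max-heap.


Insert 46: [46]
Insert 31: [46, 31]
Insert 2: [46, 31, 2]
Insert 12: [46, 31, 2, 12]
Insert 22: [46, 31, 2, 12, 22]

Final heap: [46, 31, 2, 12, 22]


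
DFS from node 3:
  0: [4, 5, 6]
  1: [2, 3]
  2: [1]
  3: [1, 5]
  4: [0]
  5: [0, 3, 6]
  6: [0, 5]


Visit 3, push [5, 1]
Visit 1, push [2]
Visit 2, push []
Visit 5, push [6, 0]
Visit 0, push [6, 4]
Visit 4, push []
Visit 6, push []

DFS order: [3, 1, 2, 5, 0, 4, 6]


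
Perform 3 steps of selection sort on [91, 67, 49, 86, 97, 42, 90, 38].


Initial: [91, 67, 49, 86, 97, 42, 90, 38]
Step 1: min=38 at 7
  Swap: [38, 67, 49, 86, 97, 42, 90, 91]
Step 2: min=42 at 5
  Swap: [38, 42, 49, 86, 97, 67, 90, 91]
Step 3: min=49 at 2
  Swap: [38, 42, 49, 86, 97, 67, 90, 91]

After 3 steps: [38, 42, 49, 86, 97, 67, 90, 91]


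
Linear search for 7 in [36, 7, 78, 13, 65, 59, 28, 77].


i=0: 36!=7
i=1: 7==7 found!

Found at 1, 2 comps


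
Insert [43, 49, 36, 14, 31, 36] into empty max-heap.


Insert 43: [43]
Insert 49: [49, 43]
Insert 36: [49, 43, 36]
Insert 14: [49, 43, 36, 14]
Insert 31: [49, 43, 36, 14, 31]
Insert 36: [49, 43, 36, 14, 31, 36]

Final heap: [49, 43, 36, 14, 31, 36]


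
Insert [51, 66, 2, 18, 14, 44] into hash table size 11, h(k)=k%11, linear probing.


Insert 51: h=7 -> slot 7
Insert 66: h=0 -> slot 0
Insert 2: h=2 -> slot 2
Insert 18: h=7, 1 probes -> slot 8
Insert 14: h=3 -> slot 3
Insert 44: h=0, 1 probes -> slot 1

Table: [66, 44, 2, 14, None, None, None, 51, 18, None, None]


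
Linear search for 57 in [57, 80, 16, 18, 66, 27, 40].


i=0: 57==57 found!

Found at 0, 1 comps


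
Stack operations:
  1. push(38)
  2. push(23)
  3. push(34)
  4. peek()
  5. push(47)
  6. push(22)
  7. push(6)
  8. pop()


push(38) -> [38]
push(23) -> [38, 23]
push(34) -> [38, 23, 34]
peek()->34
push(47) -> [38, 23, 34, 47]
push(22) -> [38, 23, 34, 47, 22]
push(6) -> [38, 23, 34, 47, 22, 6]
pop()->6, [38, 23, 34, 47, 22]

Final stack: [38, 23, 34, 47, 22]


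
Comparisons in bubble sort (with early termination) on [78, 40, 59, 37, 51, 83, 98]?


Algorithm: bubble sort (with early termination)
Input: [78, 40, 59, 37, 51, 83, 98]
Sorted: [37, 40, 51, 59, 78, 83, 98]

18


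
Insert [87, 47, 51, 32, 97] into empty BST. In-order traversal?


Insert 87: root
Insert 47: L from 87
Insert 51: L from 87 -> R from 47
Insert 32: L from 87 -> L from 47
Insert 97: R from 87

In-order: [32, 47, 51, 87, 97]


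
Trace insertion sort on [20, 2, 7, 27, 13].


Initial: [20, 2, 7, 27, 13]
Insert 2: [2, 20, 7, 27, 13]
Insert 7: [2, 7, 20, 27, 13]
Insert 27: [2, 7, 20, 27, 13]
Insert 13: [2, 7, 13, 20, 27]

Sorted: [2, 7, 13, 20, 27]


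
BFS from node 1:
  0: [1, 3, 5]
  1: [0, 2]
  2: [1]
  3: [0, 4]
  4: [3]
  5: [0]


Visit 1, enqueue [0, 2]
Visit 0, enqueue [3, 5]
Visit 2, enqueue []
Visit 3, enqueue [4]
Visit 5, enqueue []
Visit 4, enqueue []

BFS order: [1, 0, 2, 3, 5, 4]
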